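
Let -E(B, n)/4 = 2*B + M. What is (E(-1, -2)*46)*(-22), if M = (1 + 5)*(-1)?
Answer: -32384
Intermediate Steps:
M = -6 (M = 6*(-1) = -6)
E(B, n) = 24 - 8*B (E(B, n) = -4*(2*B - 6) = -4*(-6 + 2*B) = 24 - 8*B)
(E(-1, -2)*46)*(-22) = ((24 - 8*(-1))*46)*(-22) = ((24 + 8)*46)*(-22) = (32*46)*(-22) = 1472*(-22) = -32384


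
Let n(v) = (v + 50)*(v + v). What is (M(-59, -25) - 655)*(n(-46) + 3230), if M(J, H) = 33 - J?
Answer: -1611306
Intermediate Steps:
n(v) = 2*v*(50 + v) (n(v) = (50 + v)*(2*v) = 2*v*(50 + v))
(M(-59, -25) - 655)*(n(-46) + 3230) = ((33 - 1*(-59)) - 655)*(2*(-46)*(50 - 46) + 3230) = ((33 + 59) - 655)*(2*(-46)*4 + 3230) = (92 - 655)*(-368 + 3230) = -563*2862 = -1611306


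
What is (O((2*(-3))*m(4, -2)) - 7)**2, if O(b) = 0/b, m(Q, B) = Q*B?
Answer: 49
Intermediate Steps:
m(Q, B) = B*Q
O(b) = 0
(O((2*(-3))*m(4, -2)) - 7)**2 = (0 - 7)**2 = (-7)**2 = 49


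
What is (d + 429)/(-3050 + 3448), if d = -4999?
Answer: -2285/199 ≈ -11.482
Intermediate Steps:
(d + 429)/(-3050 + 3448) = (-4999 + 429)/(-3050 + 3448) = -4570/398 = -4570*1/398 = -2285/199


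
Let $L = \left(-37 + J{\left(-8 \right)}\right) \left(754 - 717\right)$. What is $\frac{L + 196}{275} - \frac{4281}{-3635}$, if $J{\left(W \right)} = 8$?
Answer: $- \frac{402124}{199925} \approx -2.0114$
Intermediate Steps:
$L = -1073$ ($L = \left(-37 + 8\right) \left(754 - 717\right) = \left(-29\right) 37 = -1073$)
$\frac{L + 196}{275} - \frac{4281}{-3635} = \frac{-1073 + 196}{275} - \frac{4281}{-3635} = \left(-877\right) \frac{1}{275} - - \frac{4281}{3635} = - \frac{877}{275} + \frac{4281}{3635} = - \frac{402124}{199925}$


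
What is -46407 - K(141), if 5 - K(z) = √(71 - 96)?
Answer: -46412 + 5*I ≈ -46412.0 + 5.0*I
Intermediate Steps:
K(z) = 5 - 5*I (K(z) = 5 - √(71 - 96) = 5 - √(-25) = 5 - 5*I)
-46407 - K(141) = -46407 - (5 - 5*I) = -46407 + (-5 + 5*I) = -46412 + 5*I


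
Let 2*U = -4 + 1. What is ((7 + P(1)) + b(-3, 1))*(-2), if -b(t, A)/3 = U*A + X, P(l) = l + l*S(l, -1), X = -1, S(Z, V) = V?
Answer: -29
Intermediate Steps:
U = -3/2 (U = (-4 + 1)/2 = (½)*(-3) = -3/2 ≈ -1.5000)
P(l) = 0 (P(l) = l + l*(-1) = l - l = 0)
b(t, A) = 3 + 9*A/2 (b(t, A) = -3*(-3*A/2 - 1) = -3*(-1 - 3*A/2) = 3 + 9*A/2)
((7 + P(1)) + b(-3, 1))*(-2) = ((7 + 0) + (3 + (9/2)*1))*(-2) = (7 + (3 + 9/2))*(-2) = (7 + 15/2)*(-2) = (29/2)*(-2) = -29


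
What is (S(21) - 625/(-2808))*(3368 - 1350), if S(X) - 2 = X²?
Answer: 1255770121/1404 ≈ 8.9442e+5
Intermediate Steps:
S(X) = 2 + X²
(S(21) - 625/(-2808))*(3368 - 1350) = ((2 + 21²) - 625/(-2808))*(3368 - 1350) = ((2 + 441) - 625*(-1/2808))*2018 = (443 + 625/2808)*2018 = (1244569/2808)*2018 = 1255770121/1404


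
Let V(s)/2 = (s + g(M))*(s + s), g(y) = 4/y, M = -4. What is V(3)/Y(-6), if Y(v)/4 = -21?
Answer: -2/7 ≈ -0.28571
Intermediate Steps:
Y(v) = -84 (Y(v) = 4*(-21) = -84)
V(s) = 4*s*(-1 + s) (V(s) = 2*((s + 4/(-4))*(s + s)) = 2*((s + 4*(-1/4))*(2*s)) = 2*((s - 1)*(2*s)) = 2*((-1 + s)*(2*s)) = 2*(2*s*(-1 + s)) = 4*s*(-1 + s))
V(3)/Y(-6) = (4*3*(-1 + 3))/(-84) = (4*3*2)*(-1/84) = 24*(-1/84) = -2/7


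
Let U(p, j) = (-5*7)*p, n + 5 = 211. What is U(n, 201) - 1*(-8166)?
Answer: 956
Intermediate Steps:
n = 206 (n = -5 + 211 = 206)
U(p, j) = -35*p
U(n, 201) - 1*(-8166) = -35*206 - 1*(-8166) = -7210 + 8166 = 956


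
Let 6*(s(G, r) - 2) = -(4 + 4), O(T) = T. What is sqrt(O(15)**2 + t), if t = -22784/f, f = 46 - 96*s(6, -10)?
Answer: sqrt(13417)/3 ≈ 38.611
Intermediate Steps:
s(G, r) = 2/3 (s(G, r) = 2 + (-(4 + 4))/6 = 2 + (-1*8)/6 = 2 + (1/6)*(-8) = 2 - 4/3 = 2/3)
f = -18 (f = 46 - 96*2/3 = 46 - 64 = -18)
t = 11392/9 (t = -22784/(-18) = -22784*(-1/18) = 11392/9 ≈ 1265.8)
sqrt(O(15)**2 + t) = sqrt(15**2 + 11392/9) = sqrt(225 + 11392/9) = sqrt(13417/9) = sqrt(13417)/3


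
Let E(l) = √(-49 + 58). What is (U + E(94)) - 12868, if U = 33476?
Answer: 20611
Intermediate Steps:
E(l) = 3 (E(l) = √9 = 3)
(U + E(94)) - 12868 = (33476 + 3) - 12868 = 33479 - 12868 = 20611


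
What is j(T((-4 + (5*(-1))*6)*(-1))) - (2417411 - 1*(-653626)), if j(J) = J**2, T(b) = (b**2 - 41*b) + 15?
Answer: -3021308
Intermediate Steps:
T(b) = 15 + b**2 - 41*b
j(T((-4 + (5*(-1))*6)*(-1))) - (2417411 - 1*(-653626)) = (15 + ((-4 + (5*(-1))*6)*(-1))**2 - 41*(-4 + (5*(-1))*6)*(-1))**2 - (2417411 - 1*(-653626)) = (15 + ((-4 - 5*6)*(-1))**2 - 41*(-4 - 5*6)*(-1))**2 - (2417411 + 653626) = (15 + ((-4 - 30)*(-1))**2 - 41*(-4 - 30)*(-1))**2 - 1*3071037 = (15 + (-34*(-1))**2 - (-1394)*(-1))**2 - 3071037 = (15 + 34**2 - 41*34)**2 - 3071037 = (15 + 1156 - 1394)**2 - 3071037 = (-223)**2 - 3071037 = 49729 - 3071037 = -3021308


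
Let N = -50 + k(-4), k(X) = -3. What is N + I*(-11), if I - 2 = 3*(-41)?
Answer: 1278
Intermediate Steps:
I = -121 (I = 2 + 3*(-41) = 2 - 123 = -121)
N = -53 (N = -50 - 3 = -53)
N + I*(-11) = -53 - 121*(-11) = -53 + 1331 = 1278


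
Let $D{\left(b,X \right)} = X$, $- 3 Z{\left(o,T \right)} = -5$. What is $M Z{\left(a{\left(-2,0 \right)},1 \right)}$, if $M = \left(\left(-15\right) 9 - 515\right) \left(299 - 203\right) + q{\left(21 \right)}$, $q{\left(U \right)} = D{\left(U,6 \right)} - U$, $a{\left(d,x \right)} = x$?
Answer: $-104025$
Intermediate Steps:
$Z{\left(o,T \right)} = \frac{5}{3}$ ($Z{\left(o,T \right)} = \left(- \frac{1}{3}\right) \left(-5\right) = \frac{5}{3}$)
$q{\left(U \right)} = 6 - U$
$M = -62415$ ($M = \left(\left(-15\right) 9 - 515\right) \left(299 - 203\right) + \left(6 - 21\right) = \left(-135 - 515\right) 96 + \left(6 - 21\right) = \left(-650\right) 96 - 15 = -62400 - 15 = -62415$)
$M Z{\left(a{\left(-2,0 \right)},1 \right)} = \left(-62415\right) \frac{5}{3} = -104025$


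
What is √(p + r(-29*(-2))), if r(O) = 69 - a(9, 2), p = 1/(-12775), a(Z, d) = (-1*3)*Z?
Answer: √626689889/2555 ≈ 9.7980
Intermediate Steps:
a(Z, d) = -3*Z
p = -1/12775 ≈ -7.8278e-5
r(O) = 96 (r(O) = 69 - (-3)*9 = 69 - 1*(-27) = 69 + 27 = 96)
√(p + r(-29*(-2))) = √(-1/12775 + 96) = √(1226399/12775) = √626689889/2555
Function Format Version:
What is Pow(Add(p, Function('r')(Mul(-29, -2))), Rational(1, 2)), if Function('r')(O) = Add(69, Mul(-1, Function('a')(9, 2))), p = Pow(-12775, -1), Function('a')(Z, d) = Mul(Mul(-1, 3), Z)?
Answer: Mul(Rational(1, 2555), Pow(626689889, Rational(1, 2))) ≈ 9.7980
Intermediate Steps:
Function('a')(Z, d) = Mul(-3, Z)
p = Rational(-1, 12775) ≈ -7.8278e-5
Function('r')(O) = 96 (Function('r')(O) = Add(69, Mul(-1, Mul(-3, 9))) = Add(69, Mul(-1, -27)) = Add(69, 27) = 96)
Pow(Add(p, Function('r')(Mul(-29, -2))), Rational(1, 2)) = Pow(Add(Rational(-1, 12775), 96), Rational(1, 2)) = Pow(Rational(1226399, 12775), Rational(1, 2)) = Mul(Rational(1, 2555), Pow(626689889, Rational(1, 2)))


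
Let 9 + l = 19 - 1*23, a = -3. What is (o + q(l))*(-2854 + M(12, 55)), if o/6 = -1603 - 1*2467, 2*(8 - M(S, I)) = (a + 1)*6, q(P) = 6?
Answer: 69335760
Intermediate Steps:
l = -13 (l = -9 + (19 - 1*23) = -9 + (19 - 23) = -9 - 4 = -13)
M(S, I) = 14 (M(S, I) = 8 - (-3 + 1)*6/2 = 8 - (-1)*6 = 8 - 1/2*(-12) = 8 + 6 = 14)
o = -24420 (o = 6*(-1603 - 1*2467) = 6*(-1603 - 2467) = 6*(-4070) = -24420)
(o + q(l))*(-2854 + M(12, 55)) = (-24420 + 6)*(-2854 + 14) = -24414*(-2840) = 69335760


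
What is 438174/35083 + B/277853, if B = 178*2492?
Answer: 137309937230/9747916799 ≈ 14.086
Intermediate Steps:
B = 443576
438174/35083 + B/277853 = 438174/35083 + 443576/277853 = 137309937230/9747916799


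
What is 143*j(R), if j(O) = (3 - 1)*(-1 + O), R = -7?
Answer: -2288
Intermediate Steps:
j(O) = -2 + 2*O (j(O) = 2*(-1 + O) = -2 + 2*O)
143*j(R) = 143*(-2 + 2*(-7)) = 143*(-2 - 14) = 143*(-16) = -2288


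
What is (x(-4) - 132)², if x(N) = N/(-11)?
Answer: 2096704/121 ≈ 17328.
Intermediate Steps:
x(N) = -N/11 (x(N) = N*(-1/11) = -N/11)
(x(-4) - 132)² = (-1/11*(-4) - 132)² = (4/11 - 132)² = (-1448/11)² = 2096704/121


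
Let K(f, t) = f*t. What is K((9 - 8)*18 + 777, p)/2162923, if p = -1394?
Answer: -1108230/2162923 ≈ -0.51238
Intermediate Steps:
K((9 - 8)*18 + 777, p)/2162923 = (((9 - 8)*18 + 777)*(-1394))/2162923 = ((1*18 + 777)*(-1394))*(1/2162923) = ((18 + 777)*(-1394))*(1/2162923) = (795*(-1394))*(1/2162923) = -1108230*1/2162923 = -1108230/2162923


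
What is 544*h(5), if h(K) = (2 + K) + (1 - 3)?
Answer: 2720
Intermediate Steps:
h(K) = K (h(K) = (2 + K) - 2 = K)
544*h(5) = 544*5 = 2720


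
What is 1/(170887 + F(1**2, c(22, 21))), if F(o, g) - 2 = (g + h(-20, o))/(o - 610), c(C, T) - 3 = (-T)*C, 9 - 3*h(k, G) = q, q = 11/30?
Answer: 54810/9366467141 ≈ 5.8517e-6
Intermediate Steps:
q = 11/30 (q = 11*(1/30) = 11/30 ≈ 0.36667)
h(k, G) = 259/90 (h(k, G) = 3 - 1/3*11/30 = 3 - 11/90 = 259/90)
c(C, T) = 3 - C*T (c(C, T) = 3 + (-T)*C = 3 - C*T)
F(o, g) = 2 + (259/90 + g)/(-610 + o) (F(o, g) = 2 + (g + 259/90)/(o - 610) = 2 + (259/90 + g)/(-610 + o))
1/(170887 + F(1**2, c(22, 21))) = 1/(170887 + (-109541/90 + (3 - 1*22*21) + 2*1**2)/(-610 + 1**2)) = 1/(170887 + (-109541/90 + (3 - 462) + 2*1)/(-610 + 1)) = 1/(170887 + (-109541/90 - 459 + 2)/(-609)) = 1/(170887 - 1/609*(-150671/90)) = 1/(170887 + 150671/54810) = 1/(9366467141/54810) = 54810/9366467141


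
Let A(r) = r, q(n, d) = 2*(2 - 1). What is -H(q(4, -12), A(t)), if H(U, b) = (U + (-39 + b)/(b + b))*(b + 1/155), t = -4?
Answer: 36521/1240 ≈ 29.452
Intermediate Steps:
q(n, d) = 2 (q(n, d) = 2*1 = 2)
H(U, b) = (1/155 + b)*(U + (-39 + b)/(2*b)) (H(U, b) = (U + (-39 + b)/((2*b)))*(b + 1/155) = (U + (-39 + b)*(1/(2*b)))*(1/155 + b) = (U + (-39 + b)/(2*b))*(1/155 + b) = (1/155 + b)*(U + (-39 + b)/(2*b)))
-H(q(4, -12), A(t)) = -(-3022/155 + (½)*(-4) - 39/310/(-4) + (1/155)*2 + 2*(-4)) = -(-3022/155 - 2 - 39/310*(-¼) + 2/155 - 8) = -(-3022/155 - 2 + 39/1240 + 2/155 - 8) = -1*(-36521/1240) = 36521/1240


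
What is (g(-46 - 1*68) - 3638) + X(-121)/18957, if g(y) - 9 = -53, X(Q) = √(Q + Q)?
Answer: -3682 + 11*I*√2/18957 ≈ -3682.0 + 0.00082061*I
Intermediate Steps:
X(Q) = √2*√Q (X(Q) = √(2*Q) = √2*√Q)
g(y) = -44 (g(y) = 9 - 53 = -44)
(g(-46 - 1*68) - 3638) + X(-121)/18957 = (-44 - 3638) + (√2*√(-121))/18957 = -3682 + (√2*(11*I))*(1/18957) = -3682 + (11*I*√2)*(1/18957) = -3682 + 11*I*√2/18957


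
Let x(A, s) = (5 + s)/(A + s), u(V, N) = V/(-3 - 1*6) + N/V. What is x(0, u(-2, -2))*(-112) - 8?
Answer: -6360/11 ≈ -578.18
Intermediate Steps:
u(V, N) = -V/9 + N/V (u(V, N) = V/(-3 - 6) + N/V = V/(-9) + N/V = V*(-⅑) + N/V = -V/9 + N/V)
x(A, s) = (5 + s)/(A + s)
x(0, u(-2, -2))*(-112) - 8 = ((5 + (-⅑*(-2) - 2/(-2)))/(0 + (-⅑*(-2) - 2/(-2))))*(-112) - 8 = ((5 + (2/9 - 2*(-½)))/(0 + (2/9 - 2*(-½))))*(-112) - 8 = ((5 + (2/9 + 1))/(0 + (2/9 + 1)))*(-112) - 8 = ((5 + 11/9)/(0 + 11/9))*(-112) - 8 = ((56/9)/(11/9))*(-112) - 8 = ((9/11)*(56/9))*(-112) - 8 = (56/11)*(-112) - 8 = -6272/11 - 8 = -6360/11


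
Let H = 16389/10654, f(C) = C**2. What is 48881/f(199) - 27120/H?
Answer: -3813790811257/216340263 ≈ -17629.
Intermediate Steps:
H = 16389/10654 (H = 16389*(1/10654) = 16389/10654 ≈ 1.5383)
48881/f(199) - 27120/H = 48881/(199**2) - 27120/16389/10654 = 48881/39601 - 27120*10654/16389 = 48881*(1/39601) - 96312160/5463 = 48881/39601 - 96312160/5463 = -3813790811257/216340263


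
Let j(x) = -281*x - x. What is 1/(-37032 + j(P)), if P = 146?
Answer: -1/78204 ≈ -1.2787e-5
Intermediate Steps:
j(x) = -282*x
1/(-37032 + j(P)) = 1/(-37032 - 282*146) = 1/(-37032 - 41172) = 1/(-78204) = -1/78204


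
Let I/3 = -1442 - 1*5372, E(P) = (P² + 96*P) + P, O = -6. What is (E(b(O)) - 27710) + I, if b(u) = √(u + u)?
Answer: -48164 + 194*I*√3 ≈ -48164.0 + 336.02*I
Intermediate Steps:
b(u) = √2*√u (b(u) = √(2*u) = √2*√u)
E(P) = P² + 97*P
I = -20442 (I = 3*(-1442 - 1*5372) = 3*(-1442 - 5372) = 3*(-6814) = -20442)
(E(b(O)) - 27710) + I = ((√2*√(-6))*(97 + √2*√(-6)) - 27710) - 20442 = ((√2*(I*√6))*(97 + √2*(I*√6)) - 27710) - 20442 = ((2*I*√3)*(97 + 2*I*√3) - 27710) - 20442 = (2*I*√3*(97 + 2*I*√3) - 27710) - 20442 = (-27710 + 2*I*√3*(97 + 2*I*√3)) - 20442 = -48152 + 2*I*√3*(97 + 2*I*√3)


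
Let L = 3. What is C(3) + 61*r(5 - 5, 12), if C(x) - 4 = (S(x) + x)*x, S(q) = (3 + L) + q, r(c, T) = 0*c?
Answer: 40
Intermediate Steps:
r(c, T) = 0
S(q) = 6 + q (S(q) = (3 + 3) + q = 6 + q)
C(x) = 4 + x*(6 + 2*x) (C(x) = 4 + ((6 + x) + x)*x = 4 + (6 + 2*x)*x = 4 + x*(6 + 2*x))
C(3) + 61*r(5 - 5, 12) = (4 + 3**2 + 3*(6 + 3)) + 61*0 = (4 + 9 + 3*9) + 0 = (4 + 9 + 27) + 0 = 40 + 0 = 40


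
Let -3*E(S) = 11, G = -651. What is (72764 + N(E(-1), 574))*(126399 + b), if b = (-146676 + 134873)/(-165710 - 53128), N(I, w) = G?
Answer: 1994711647406645/218838 ≈ 9.1150e+9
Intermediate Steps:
E(S) = -11/3 (E(S) = -⅓*11 = -11/3)
N(I, w) = -651
b = 11803/218838 (b = -11803/(-218838) = -11803*(-1/218838) = 11803/218838 ≈ 0.053935)
(72764 + N(E(-1), 574))*(126399 + b) = (72764 - 651)*(126399 + 11803/218838) = 72113*(27660916165/218838) = 1994711647406645/218838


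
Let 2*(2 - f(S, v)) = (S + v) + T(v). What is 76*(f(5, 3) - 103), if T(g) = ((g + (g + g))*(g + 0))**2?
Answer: -35682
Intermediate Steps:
T(g) = 9*g**4 (T(g) = ((g + 2*g)*g)**2 = ((3*g)*g)**2 = (3*g**2)**2 = 9*g**4)
f(S, v) = 2 - 9*v**4/2 - S/2 - v/2 (f(S, v) = 2 - ((S + v) + 9*v**4)/2 = 2 - (S + v + 9*v**4)/2 = 2 + (-9*v**4/2 - S/2 - v/2) = 2 - 9*v**4/2 - S/2 - v/2)
76*(f(5, 3) - 103) = 76*((2 - 9/2*3**4 - 1/2*5 - 1/2*3) - 103) = 76*((2 - 9/2*81 - 5/2 - 3/2) - 103) = 76*((2 - 729/2 - 5/2 - 3/2) - 103) = 76*(-733/2 - 103) = 76*(-939/2) = -35682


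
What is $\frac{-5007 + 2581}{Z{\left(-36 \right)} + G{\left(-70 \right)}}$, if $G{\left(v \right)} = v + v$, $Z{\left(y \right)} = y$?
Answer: $\frac{1213}{88} \approx 13.784$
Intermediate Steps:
$G{\left(v \right)} = 2 v$
$\frac{-5007 + 2581}{Z{\left(-36 \right)} + G{\left(-70 \right)}} = \frac{-5007 + 2581}{-36 + 2 \left(-70\right)} = - \frac{2426}{-36 - 140} = - \frac{2426}{-176} = \left(-2426\right) \left(- \frac{1}{176}\right) = \frac{1213}{88}$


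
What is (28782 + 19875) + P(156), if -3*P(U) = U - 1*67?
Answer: 145882/3 ≈ 48627.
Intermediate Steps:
P(U) = 67/3 - U/3 (P(U) = -(U - 1*67)/3 = -(U - 67)/3 = -(-67 + U)/3 = 67/3 - U/3)
(28782 + 19875) + P(156) = (28782 + 19875) + (67/3 - ⅓*156) = 48657 + (67/3 - 52) = 48657 - 89/3 = 145882/3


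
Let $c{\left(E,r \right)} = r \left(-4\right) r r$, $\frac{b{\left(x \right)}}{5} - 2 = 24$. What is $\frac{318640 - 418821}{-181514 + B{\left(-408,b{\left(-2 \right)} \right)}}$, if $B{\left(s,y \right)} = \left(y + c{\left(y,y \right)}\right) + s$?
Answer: $\frac{100181}{8969792} \approx 0.011169$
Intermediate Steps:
$b{\left(x \right)} = 130$ ($b{\left(x \right)} = 10 + 5 \cdot 24 = 10 + 120 = 130$)
$c{\left(E,r \right)} = - 4 r^{3}$ ($c{\left(E,r \right)} = - 4 r r^{2} = - 4 r^{3}$)
$B{\left(s,y \right)} = s + y - 4 y^{3}$ ($B{\left(s,y \right)} = \left(y - 4 y^{3}\right) + s = s + y - 4 y^{3}$)
$\frac{318640 - 418821}{-181514 + B{\left(-408,b{\left(-2 \right)} \right)}} = \frac{318640 - 418821}{-181514 - \left(278 + 8788000\right)} = - \frac{100181}{-181514 - 8788278} = - \frac{100181}{-8969792} = \left(-100181\right) \left(- \frac{1}{8969792}\right) = \frac{100181}{8969792}$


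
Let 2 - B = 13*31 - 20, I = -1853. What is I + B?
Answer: -2234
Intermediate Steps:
B = -381 (B = 2 - (13*31 - 20) = 2 - (403 - 20) = 2 - 1*383 = 2 - 383 = -381)
I + B = -1853 - 381 = -2234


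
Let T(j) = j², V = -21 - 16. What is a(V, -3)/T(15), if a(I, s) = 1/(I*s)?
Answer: 1/24975 ≈ 4.0040e-5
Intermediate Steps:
V = -37
a(I, s) = 1/(I*s)
a(V, -3)/T(15) = (1/(-37*(-3)))/(15²) = -1/37*(-⅓)/225 = (1/111)*(1/225) = 1/24975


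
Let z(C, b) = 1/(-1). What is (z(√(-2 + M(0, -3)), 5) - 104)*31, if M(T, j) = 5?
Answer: -3255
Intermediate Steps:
z(C, b) = -1
(z(√(-2 + M(0, -3)), 5) - 104)*31 = (-1 - 104)*31 = -105*31 = -3255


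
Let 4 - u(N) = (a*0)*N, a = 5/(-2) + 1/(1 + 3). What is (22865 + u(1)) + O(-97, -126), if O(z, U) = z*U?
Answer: 35091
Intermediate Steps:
O(z, U) = U*z
a = -9/4 (a = 5*(-½) + 1/4 = -5/2 + 1*(¼) = -5/2 + ¼ = -9/4 ≈ -2.2500)
u(N) = 4 (u(N) = 4 - (-9/4*0)*N = 4 - 0*N = 4 - 1*0 = 4 + 0 = 4)
(22865 + u(1)) + O(-97, -126) = (22865 + 4) - 126*(-97) = 22869 + 12222 = 35091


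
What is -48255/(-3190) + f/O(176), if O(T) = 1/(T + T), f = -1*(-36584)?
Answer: 8215898035/638 ≈ 1.2878e+7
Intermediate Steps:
f = 36584
O(T) = 1/(2*T)
-48255/(-3190) + f/O(176) = -48255/(-3190) + 36584/(((1/2)/176)) = -48255*(-1/3190) + 36584/(((1/2)*(1/176))) = 9651/638 + 36584/(1/352) = 9651/638 + 36584*352 = 9651/638 + 12877568 = 8215898035/638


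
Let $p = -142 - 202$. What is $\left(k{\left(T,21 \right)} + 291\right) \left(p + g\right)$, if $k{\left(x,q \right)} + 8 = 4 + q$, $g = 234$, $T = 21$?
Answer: $-33880$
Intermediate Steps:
$p = -344$ ($p = -142 - 202 = -344$)
$k{\left(x,q \right)} = -4 + q$ ($k{\left(x,q \right)} = -8 + \left(4 + q\right) = -4 + q$)
$\left(k{\left(T,21 \right)} + 291\right) \left(p + g\right) = \left(\left(-4 + 21\right) + 291\right) \left(-344 + 234\right) = \left(17 + 291\right) \left(-110\right) = 308 \left(-110\right) = -33880$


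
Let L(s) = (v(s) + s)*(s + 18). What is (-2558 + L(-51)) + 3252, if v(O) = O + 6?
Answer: 3862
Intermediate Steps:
v(O) = 6 + O
L(s) = (6 + 2*s)*(18 + s) (L(s) = ((6 + s) + s)*(s + 18) = (6 + 2*s)*(18 + s))
(-2558 + L(-51)) + 3252 = (-2558 + (108 + 2*(-51)² + 42*(-51))) + 3252 = (-2558 + (108 + 2*2601 - 2142)) + 3252 = (-2558 + (108 + 5202 - 2142)) + 3252 = (-2558 + 3168) + 3252 = 610 + 3252 = 3862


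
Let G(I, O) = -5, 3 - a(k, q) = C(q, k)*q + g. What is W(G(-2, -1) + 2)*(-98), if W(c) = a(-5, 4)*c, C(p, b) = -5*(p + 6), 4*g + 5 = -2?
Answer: 120393/2 ≈ 60197.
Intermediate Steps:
g = -7/4 (g = -5/4 + (1/4)*(-2) = -5/4 - 1/2 = -7/4 ≈ -1.7500)
C(p, b) = -30 - 5*p (C(p, b) = -5*(6 + p) = -30 - 5*p)
a(k, q) = 19/4 - q*(-30 - 5*q) (a(k, q) = 3 - ((-30 - 5*q)*q - 7/4) = 3 - (q*(-30 - 5*q) - 7/4) = 3 - (-7/4 + q*(-30 - 5*q)) = 3 + (7/4 - q*(-30 - 5*q)) = 19/4 - q*(-30 - 5*q))
W(c) = 819*c/4 (W(c) = (19/4 + 5*4*(6 + 4))*c = (19/4 + 5*4*10)*c = (19/4 + 200)*c = 819*c/4)
W(G(-2, -1) + 2)*(-98) = (819*(-5 + 2)/4)*(-98) = ((819/4)*(-3))*(-98) = -2457/4*(-98) = 120393/2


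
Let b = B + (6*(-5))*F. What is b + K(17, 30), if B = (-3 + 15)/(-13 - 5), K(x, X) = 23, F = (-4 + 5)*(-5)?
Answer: 517/3 ≈ 172.33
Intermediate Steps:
F = -5 (F = 1*(-5) = -5)
B = -2/3 (B = 12/(-18) = 12*(-1/18) = -2/3 ≈ -0.66667)
b = 448/3 (b = -2/3 + (6*(-5))*(-5) = -2/3 - 30*(-5) = -2/3 + 150 = 448/3 ≈ 149.33)
b + K(17, 30) = 448/3 + 23 = 517/3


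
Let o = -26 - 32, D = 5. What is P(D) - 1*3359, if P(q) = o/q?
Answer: -16853/5 ≈ -3370.6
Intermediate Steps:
o = -58
P(q) = -58/q
P(D) - 1*3359 = -58/5 - 1*3359 = -58*1/5 - 3359 = -58/5 - 3359 = -16853/5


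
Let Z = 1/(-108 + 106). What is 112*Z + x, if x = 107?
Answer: 51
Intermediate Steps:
Z = -½ (Z = 1/(-2) = -½ ≈ -0.50000)
112*Z + x = 112*(-½) + 107 = -56 + 107 = 51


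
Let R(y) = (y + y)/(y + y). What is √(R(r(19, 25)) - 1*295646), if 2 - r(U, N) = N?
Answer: I*√295645 ≈ 543.73*I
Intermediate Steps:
r(U, N) = 2 - N
R(y) = 1 (R(y) = (2*y)/((2*y)) = (2*y)*(1/(2*y)) = 1)
√(R(r(19, 25)) - 1*295646) = √(1 - 1*295646) = √(1 - 295646) = √(-295645) = I*√295645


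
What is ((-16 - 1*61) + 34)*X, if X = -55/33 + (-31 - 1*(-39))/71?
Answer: 14233/213 ≈ 66.822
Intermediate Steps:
X = -331/213 (X = -55*1/33 + (-31 + 39)*(1/71) = -5/3 + 8*(1/71) = -5/3 + 8/71 = -331/213 ≈ -1.5540)
((-16 - 1*61) + 34)*X = ((-16 - 1*61) + 34)*(-331/213) = ((-16 - 61) + 34)*(-331/213) = (-77 + 34)*(-331/213) = -43*(-331/213) = 14233/213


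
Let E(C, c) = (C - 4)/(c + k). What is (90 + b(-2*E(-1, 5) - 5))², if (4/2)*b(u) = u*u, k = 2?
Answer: 89208025/9604 ≈ 9288.6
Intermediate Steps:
E(C, c) = (-4 + C)/(2 + c) (E(C, c) = (C - 4)/(c + 2) = (-4 + C)/(2 + c))
b(u) = u²/2 (b(u) = (u*u)/2 = u²/2)
(90 + b(-2*E(-1, 5) - 5))² = (90 + (-2*(-4 - 1)/(2 + 5) - 5)²/2)² = (90 + (-2*(-5)/7 - 5)²/2)² = (90 + (-2*(-5/7) - 5)²/2)² = (90 + (10/7 - 5)²/2)² = (90 + (-25/7)²/2)² = (90 + (½)*(625/49))² = (90 + 625/98)² = (9445/98)² = 89208025/9604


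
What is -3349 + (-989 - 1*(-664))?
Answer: -3674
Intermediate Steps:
-3349 + (-989 - 1*(-664)) = -3349 + (-989 + 664) = -3349 - 325 = -3674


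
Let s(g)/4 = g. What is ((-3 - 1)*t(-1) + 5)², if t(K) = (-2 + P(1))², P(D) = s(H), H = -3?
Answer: 606841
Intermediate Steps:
s(g) = 4*g
P(D) = -12 (P(D) = 4*(-3) = -12)
t(K) = 196 (t(K) = (-2 - 12)² = (-14)² = 196)
((-3 - 1)*t(-1) + 5)² = ((-3 - 1)*196 + 5)² = (-4*196 + 5)² = (-784 + 5)² = (-779)² = 606841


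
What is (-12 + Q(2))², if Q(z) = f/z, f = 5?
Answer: 361/4 ≈ 90.250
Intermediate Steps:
Q(z) = 5/z
(-12 + Q(2))² = (-12 + 5/2)² = (-19/2)² = 361/4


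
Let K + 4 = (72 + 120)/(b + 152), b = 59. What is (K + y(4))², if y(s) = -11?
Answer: 8838729/44521 ≈ 198.53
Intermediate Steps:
K = -652/211 (K = -4 + (72 + 120)/(59 + 152) = -4 + 192/211 = -652/211 ≈ -3.0900)
(K + y(4))² = (-652/211 - 11)² = (-2973/211)² = 8838729/44521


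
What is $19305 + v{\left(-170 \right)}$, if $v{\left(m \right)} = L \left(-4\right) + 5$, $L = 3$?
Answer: $19298$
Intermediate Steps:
$v{\left(m \right)} = -7$ ($v{\left(m \right)} = 3 \left(-4\right) + 5 = -12 + 5 = -7$)
$19305 + v{\left(-170 \right)} = 19305 - 7 = 19298$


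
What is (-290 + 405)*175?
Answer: 20125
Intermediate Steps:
(-290 + 405)*175 = 115*175 = 20125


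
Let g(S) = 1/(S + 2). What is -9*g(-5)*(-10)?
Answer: -30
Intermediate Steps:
g(S) = 1/(2 + S)
-9*g(-5)*(-10) = -9/(2 - 5)*(-10) = -9/(-3)*(-10) = -9*(-⅓)*(-10) = 3*(-10) = -30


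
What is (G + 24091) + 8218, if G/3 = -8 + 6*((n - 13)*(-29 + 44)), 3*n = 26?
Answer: 31115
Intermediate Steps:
n = 26/3 (n = (⅓)*26 = 26/3 ≈ 8.6667)
G = -1194 (G = 3*(-8 + 6*((26/3 - 13)*(-29 + 44))) = 3*(-8 + 6*(-13/3*15)) = 3*(-8 + 6*(-65)) = 3*(-8 - 390) = 3*(-398) = -1194)
(G + 24091) + 8218 = (-1194 + 24091) + 8218 = 22897 + 8218 = 31115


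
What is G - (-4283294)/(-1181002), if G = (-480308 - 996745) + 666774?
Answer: -478472701426/590501 ≈ -8.1028e+5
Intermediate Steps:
G = -810279 (G = -1477053 + 666774 = -810279)
G - (-4283294)/(-1181002) = -810279 - (-4283294)/(-1181002) = -810279 - (-4283294)*(-1)/1181002 = -810279 - 1*2141647/590501 = -810279 - 2141647/590501 = -478472701426/590501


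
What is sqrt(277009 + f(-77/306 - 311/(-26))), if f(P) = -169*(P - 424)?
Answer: sqrt(901730354)/51 ≈ 588.80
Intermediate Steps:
f(P) = 71656 - 169*P (f(P) = -169*(-424 + P) = 71656 - 169*P)
sqrt(277009 + f(-77/306 - 311/(-26))) = sqrt(277009 + (71656 - 169*(-77/306 - 311/(-26)))) = sqrt(277009 + (71656 - 169*(-77*1/306 - 311*(-1/26)))) = sqrt(277009 + (71656 - 169*(-77/306 + 311/26))) = sqrt(277009 + (71656 - 169*23291/1989)) = sqrt(277009 + (71656 - 302783/153)) = sqrt(277009 + 10660585/153) = sqrt(53042962/153) = sqrt(901730354)/51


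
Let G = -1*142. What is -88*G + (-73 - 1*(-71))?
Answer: 12494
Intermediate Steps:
G = -142
-88*G + (-73 - 1*(-71)) = -88*(-142) + (-73 - 1*(-71)) = 12496 + (-73 + 71) = 12496 - 2 = 12494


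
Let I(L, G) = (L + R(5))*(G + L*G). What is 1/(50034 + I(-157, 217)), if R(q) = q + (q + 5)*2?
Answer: 1/4518498 ≈ 2.2131e-7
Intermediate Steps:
R(q) = 10 + 3*q (R(q) = q + (5 + q)*2 = q + (10 + 2*q) = 10 + 3*q)
I(L, G) = (25 + L)*(G + G*L) (I(L, G) = (L + (10 + 3*5))*(G + L*G) = (L + (10 + 15))*(G + G*L) = (L + 25)*(G + G*L) = (25 + L)*(G + G*L))
1/(50034 + I(-157, 217)) = 1/(50034 + 217*(25 + (-157)**2 + 26*(-157))) = 1/(50034 + 217*(25 + 24649 - 4082)) = 1/(50034 + 217*20592) = 1/(50034 + 4468464) = 1/4518498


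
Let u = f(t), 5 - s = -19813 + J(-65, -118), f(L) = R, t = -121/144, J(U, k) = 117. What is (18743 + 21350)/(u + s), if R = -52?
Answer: 40093/19649 ≈ 2.0405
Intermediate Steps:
t = -121/144 (t = -121*1/144 = -121/144 ≈ -0.84028)
f(L) = -52
s = 19701 (s = 5 - (-19813 + 117) = 5 - 1*(-19696) = 5 + 19696 = 19701)
u = -52
(18743 + 21350)/(u + s) = (18743 + 21350)/(-52 + 19701) = 40093/19649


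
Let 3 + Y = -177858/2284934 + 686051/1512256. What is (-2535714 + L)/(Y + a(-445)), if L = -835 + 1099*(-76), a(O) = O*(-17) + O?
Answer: -4526706870234255296/12296708537417577 ≈ -368.12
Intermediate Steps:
a(O) = -16*O (a(O) = -17*O + O = -16*O)
Y = -4533800512663/1727702575552 (Y = -3 + (-177858/2284934 + 686051/1512256) = -3 + (-177858*1/2284934 + 686051*(1/1512256)) = -3 + (-88929/1142467 + 686051/1512256) = -3 + 649307213993/1727702575552 = -4533800512663/1727702575552 ≈ -2.6242)
L = -84359 (L = -835 - 83524 = -84359)
(-2535714 + L)/(Y + a(-445)) = (-2535714 - 84359)/(-4533800512663/1727702575552 - 16*(-445)) = -2620073/(-4533800512663/1727702575552 + 7120) = -2620073/12296708537417577/1727702575552 = -2620073*1727702575552/12296708537417577 = -4526706870234255296/12296708537417577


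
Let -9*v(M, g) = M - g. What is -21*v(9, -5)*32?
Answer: 3136/3 ≈ 1045.3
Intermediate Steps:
v(M, g) = -M/9 + g/9 (v(M, g) = -(M - g)/9 = -M/9 + g/9)
-21*v(9, -5)*32 = -21*(-⅑*9 + (⅑)*(-5))*32 = -21*(-1 - 5/9)*32 = -21*(-14/9)*32 = (98/3)*32 = 3136/3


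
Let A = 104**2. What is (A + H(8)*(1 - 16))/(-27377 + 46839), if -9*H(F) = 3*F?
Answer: 5428/9731 ≈ 0.55781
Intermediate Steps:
H(F) = -F/3
A = 10816
(A + H(8)*(1 - 16))/(-27377 + 46839) = (10816 + (-1/3*8)*(1 - 16))/(-27377 + 46839) = (10816 - 8/3*(-15))/19462 = (10816 + 40)*(1/19462) = 10856*(1/19462) = 5428/9731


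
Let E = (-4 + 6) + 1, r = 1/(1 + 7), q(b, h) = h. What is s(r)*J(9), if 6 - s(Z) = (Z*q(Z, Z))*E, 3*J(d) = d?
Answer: 1143/64 ≈ 17.859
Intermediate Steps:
J(d) = d/3
r = ⅛ (r = 1/8 = ⅛ ≈ 0.12500)
E = 3 (E = 2 + 1 = 3)
s(Z) = 6 - 3*Z² (s(Z) = 6 - Z*Z*3 = 6 - Z²*3 = 6 - 3*Z²)
s(r)*J(9) = (6 - 3*(⅛)²)*((⅓)*9) = (6 - 3*1/64)*3 = (6 - 3/64)*3 = (381/64)*3 = 1143/64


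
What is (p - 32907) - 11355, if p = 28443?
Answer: -15819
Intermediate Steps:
(p - 32907) - 11355 = (28443 - 32907) - 11355 = -4464 - 11355 = -15819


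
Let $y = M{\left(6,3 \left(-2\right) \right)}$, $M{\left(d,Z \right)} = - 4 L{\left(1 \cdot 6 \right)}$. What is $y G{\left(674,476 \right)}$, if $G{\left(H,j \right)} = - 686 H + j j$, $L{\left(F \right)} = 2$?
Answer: $1886304$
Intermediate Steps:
$G{\left(H,j \right)} = j^{2} - 686 H$ ($G{\left(H,j \right)} = - 686 H + j^{2} = j^{2} - 686 H$)
$M{\left(d,Z \right)} = -8$ ($M{\left(d,Z \right)} = \left(-4\right) 2 = -8$)
$y = -8$
$y G{\left(674,476 \right)} = - 8 \left(476^{2} - 462364\right) = - 8 \left(226576 - 462364\right) = \left(-8\right) \left(-235788\right) = 1886304$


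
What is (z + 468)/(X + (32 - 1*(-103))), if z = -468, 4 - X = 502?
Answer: 0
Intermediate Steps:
X = -498 (X = 4 - 1*502 = 4 - 502 = -498)
(z + 468)/(X + (32 - 1*(-103))) = (-468 + 468)/(-498 + (32 - 1*(-103))) = 0/(-498 + (32 + 103)) = 0/(-498 + 135) = 0/(-363) = 0*(-1/363) = 0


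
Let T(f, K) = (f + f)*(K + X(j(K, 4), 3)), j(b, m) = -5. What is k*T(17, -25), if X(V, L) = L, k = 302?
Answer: -225896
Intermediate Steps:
T(f, K) = 2*f*(3 + K) (T(f, K) = (f + f)*(K + 3) = (2*f)*(3 + K) = 2*f*(3 + K))
k*T(17, -25) = 302*(2*17*(3 - 25)) = 302*(2*17*(-22)) = 302*(-748) = -225896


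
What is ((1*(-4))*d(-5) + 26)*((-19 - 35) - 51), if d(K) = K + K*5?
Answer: -15330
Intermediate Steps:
d(K) = 6*K (d(K) = K + 5*K = 6*K)
((1*(-4))*d(-5) + 26)*((-19 - 35) - 51) = ((1*(-4))*(6*(-5)) + 26)*((-19 - 35) - 51) = (-4*(-30) + 26)*(-54 - 51) = (120 + 26)*(-105) = 146*(-105) = -15330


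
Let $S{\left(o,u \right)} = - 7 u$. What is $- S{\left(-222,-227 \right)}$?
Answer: $-1589$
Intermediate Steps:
$- S{\left(-222,-227 \right)} = - \left(-7\right) \left(-227\right) = \left(-1\right) 1589 = -1589$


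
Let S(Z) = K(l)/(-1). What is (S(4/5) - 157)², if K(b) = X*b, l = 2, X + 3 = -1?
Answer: 22201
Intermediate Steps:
X = -4 (X = -3 - 1 = -4)
K(b) = -4*b
S(Z) = 8 (S(Z) = -4*2/(-1) = -8*(-1) = 8)
(S(4/5) - 157)² = (8 - 157)² = (-149)² = 22201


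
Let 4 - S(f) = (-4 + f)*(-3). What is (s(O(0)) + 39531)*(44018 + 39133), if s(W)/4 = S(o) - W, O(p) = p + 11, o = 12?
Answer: 3292696449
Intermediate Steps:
S(f) = -8 + 3*f (S(f) = 4 - (-4 + f)*(-3) = 4 - (12 - 3*f) = 4 + (-12 + 3*f) = -8 + 3*f)
O(p) = 11 + p
s(W) = 112 - 4*W (s(W) = 4*((-8 + 3*12) - W) = 4*((-8 + 36) - W) = 4*(28 - W) = 112 - 4*W)
(s(O(0)) + 39531)*(44018 + 39133) = ((112 - 4*(11 + 0)) + 39531)*(44018 + 39133) = ((112 - 4*11) + 39531)*83151 = ((112 - 44) + 39531)*83151 = (68 + 39531)*83151 = 39599*83151 = 3292696449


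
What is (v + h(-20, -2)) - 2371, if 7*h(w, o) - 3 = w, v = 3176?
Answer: 5618/7 ≈ 802.57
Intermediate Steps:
h(w, o) = 3/7 + w/7
(v + h(-20, -2)) - 2371 = (3176 + (3/7 + (⅐)*(-20))) - 2371 = (3176 + (3/7 - 20/7)) - 2371 = (3176 - 17/7) - 2371 = 22215/7 - 2371 = 5618/7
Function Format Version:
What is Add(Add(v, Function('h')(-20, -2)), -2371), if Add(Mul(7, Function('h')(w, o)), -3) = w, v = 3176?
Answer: Rational(5618, 7) ≈ 802.57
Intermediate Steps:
Function('h')(w, o) = Add(Rational(3, 7), Mul(Rational(1, 7), w))
Add(Add(v, Function('h')(-20, -2)), -2371) = Add(Add(3176, Add(Rational(3, 7), Mul(Rational(1, 7), -20))), -2371) = Add(Add(3176, Add(Rational(3, 7), Rational(-20, 7))), -2371) = Add(Add(3176, Rational(-17, 7)), -2371) = Add(Rational(22215, 7), -2371) = Rational(5618, 7)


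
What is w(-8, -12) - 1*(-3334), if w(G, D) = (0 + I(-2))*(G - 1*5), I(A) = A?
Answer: 3360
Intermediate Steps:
w(G, D) = 10 - 2*G (w(G, D) = (0 - 2)*(G - 1*5) = -2*(G - 5) = -2*(-5 + G) = 10 - 2*G)
w(-8, -12) - 1*(-3334) = (10 - 2*(-8)) - 1*(-3334) = (10 + 16) + 3334 = 26 + 3334 = 3360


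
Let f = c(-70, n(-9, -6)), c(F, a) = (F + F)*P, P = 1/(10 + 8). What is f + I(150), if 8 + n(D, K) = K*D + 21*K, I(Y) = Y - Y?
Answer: -70/9 ≈ -7.7778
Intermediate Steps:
P = 1/18 ≈ 0.055556
I(Y) = 0
n(D, K) = -8 + 21*K + D*K (n(D, K) = -8 + (K*D + 21*K) = -8 + (D*K + 21*K) = -8 + (21*K + D*K) = -8 + 21*K + D*K)
c(F, a) = F/9 (c(F, a) = (F + F)*(1/18) = (2*F)*(1/18) = F/9)
f = -70/9 (f = (⅑)*(-70) = -70/9 ≈ -7.7778)
f + I(150) = -70/9 + 0 = -70/9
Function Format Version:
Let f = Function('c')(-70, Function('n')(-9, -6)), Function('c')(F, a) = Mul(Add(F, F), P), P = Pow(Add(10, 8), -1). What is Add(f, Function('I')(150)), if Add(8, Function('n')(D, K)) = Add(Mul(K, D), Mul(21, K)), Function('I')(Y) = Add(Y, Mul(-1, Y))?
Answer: Rational(-70, 9) ≈ -7.7778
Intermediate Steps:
P = Rational(1, 18) (P = Pow(18, -1) = Rational(1, 18) ≈ 0.055556)
Function('I')(Y) = 0
Function('n')(D, K) = Add(-8, Mul(21, K), Mul(D, K)) (Function('n')(D, K) = Add(-8, Add(Mul(K, D), Mul(21, K))) = Add(-8, Add(Mul(D, K), Mul(21, K))) = Add(-8, Add(Mul(21, K), Mul(D, K))) = Add(-8, Mul(21, K), Mul(D, K)))
Function('c')(F, a) = Mul(Rational(1, 9), F) (Function('c')(F, a) = Mul(Add(F, F), Rational(1, 18)) = Mul(Mul(2, F), Rational(1, 18)) = Mul(Rational(1, 9), F))
f = Rational(-70, 9) (f = Mul(Rational(1, 9), -70) = Rational(-70, 9) ≈ -7.7778)
Add(f, Function('I')(150)) = Add(Rational(-70, 9), 0) = Rational(-70, 9)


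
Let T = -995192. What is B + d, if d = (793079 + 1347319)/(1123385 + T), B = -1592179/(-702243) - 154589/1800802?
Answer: 78471460025586149/4156742168538282 ≈ 18.878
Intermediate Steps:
B = 2758640084431/1264600598886 (B = -1592179*(-1/702243) - 154589*1/1800802 = 1592179/702243 - 154589/1800802 = 2758640084431/1264600598886 ≈ 2.1814)
d = 54882/3287 (d = (793079 + 1347319)/(1123385 - 995192) = 2140398/128193 = 2140398*(1/128193) = 54882/3287 ≈ 16.697)
B + d = 2758640084431/1264600598886 + 54882/3287 = 78471460025586149/4156742168538282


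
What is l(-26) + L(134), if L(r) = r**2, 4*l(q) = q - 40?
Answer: 35879/2 ≈ 17940.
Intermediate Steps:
l(q) = -10 + q/4 (l(q) = (q - 40)/4 = (-40 + q)/4 = -10 + q/4)
l(-26) + L(134) = (-10 + (1/4)*(-26)) + 134**2 = (-10 - 13/2) + 17956 = -33/2 + 17956 = 35879/2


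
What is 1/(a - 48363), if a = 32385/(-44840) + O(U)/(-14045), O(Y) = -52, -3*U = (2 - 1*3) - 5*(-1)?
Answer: -125955560/6091679251409 ≈ -2.0677e-5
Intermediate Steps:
U = -4/3 (U = -((2 - 1*3) - 5*(-1))/3 = -((2 - 3) + 5)/3 = -(-1 + 5)/3 = -⅓*4 = -4/3 ≈ -1.3333)
a = -90503129/125955560 (a = 32385/(-44840) - 52/(-14045) = 32385*(-1/44840) - 52*(-1/14045) = -6477/8968 + 52/14045 = -90503129/125955560 ≈ -0.71853)
1/(a - 48363) = 1/(-90503129/125955560 - 48363) = 1/(-6091679251409/125955560) = -125955560/6091679251409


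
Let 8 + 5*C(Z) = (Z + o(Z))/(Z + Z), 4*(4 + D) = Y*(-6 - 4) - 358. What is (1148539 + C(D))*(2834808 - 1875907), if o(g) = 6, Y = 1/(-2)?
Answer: 1354640513792417/1230 ≈ 1.1013e+12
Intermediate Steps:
Y = -1/2 ≈ -0.50000
D = -369/4 (D = -4 + (-(-6 - 4)/2 - 358)/4 = -4 + (-1/2*(-10) - 358)/4 = -4 + (5 - 358)/4 = -4 + (1/4)*(-353) = -4 - 353/4 = -369/4 ≈ -92.250)
C(Z) = -8/5 + (6 + Z)/(10*Z) (C(Z) = -8/5 + ((Z + 6)/(Z + Z))/5 = -8/5 + ((6 + Z)/((2*Z)))/5 = -8/5 + ((6 + Z)*(1/(2*Z)))/5 = -8/5 + ((6 + Z)/(2*Z))/5 = -8/5 + (6 + Z)/(10*Z))
(1148539 + C(D))*(2834808 - 1875907) = (1148539 + 3*(2 - 5*(-369/4))/(10*(-369/4)))*(2834808 - 1875907) = (1148539 + (3/10)*(-4/369)*(2 + 1845/4))*958901 = (1148539 + (3/10)*(-4/369)*(1853/4))*958901 = (1148539 - 1853/1230)*958901 = (1412701117/1230)*958901 = 1354640513792417/1230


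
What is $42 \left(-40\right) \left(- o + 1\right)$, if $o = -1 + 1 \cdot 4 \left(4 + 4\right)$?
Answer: $50400$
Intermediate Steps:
$o = 31$ ($o = -1 + 4 \cdot 8 = -1 + 32 = 31$)
$42 \left(-40\right) \left(- o + 1\right) = 42 \left(-40\right) \left(\left(-1\right) 31 + 1\right) = - 1680 \left(-31 + 1\right) = \left(-1680\right) \left(-30\right) = 50400$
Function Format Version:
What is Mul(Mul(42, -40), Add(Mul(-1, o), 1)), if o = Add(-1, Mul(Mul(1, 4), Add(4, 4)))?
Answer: 50400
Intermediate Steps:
o = 31 (o = Add(-1, Mul(4, 8)) = Add(-1, 32) = 31)
Mul(Mul(42, -40), Add(Mul(-1, o), 1)) = Mul(Mul(42, -40), Add(Mul(-1, 31), 1)) = Mul(-1680, Add(-31, 1)) = Mul(-1680, -30) = 50400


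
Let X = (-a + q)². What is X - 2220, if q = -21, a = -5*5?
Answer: -2204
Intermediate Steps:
a = -25
X = 16 (X = (-1*(-25) - 21)² = (25 - 21)² = 4² = 16)
X - 2220 = 16 - 2220 = -2204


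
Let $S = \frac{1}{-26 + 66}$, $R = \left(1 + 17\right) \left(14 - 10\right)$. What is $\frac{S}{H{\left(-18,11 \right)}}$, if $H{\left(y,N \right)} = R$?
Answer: $\frac{1}{2880} \approx 0.00034722$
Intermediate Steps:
$R = 72$ ($R = 18 \cdot 4 = 72$)
$H{\left(y,N \right)} = 72$
$S = \frac{1}{40} \approx 0.025$
$\frac{S}{H{\left(-18,11 \right)}} = \frac{1}{40 \cdot 72} = \frac{1}{40} \cdot \frac{1}{72} = \frac{1}{2880}$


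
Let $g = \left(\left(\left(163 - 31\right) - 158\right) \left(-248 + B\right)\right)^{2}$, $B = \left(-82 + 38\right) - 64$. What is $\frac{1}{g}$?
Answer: $\frac{1}{85673536} \approx 1.1672 \cdot 10^{-8}$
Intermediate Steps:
$B = -108$ ($B = -44 - 64 = -108$)
$g = 85673536$ ($g = \left(\left(\left(163 - 31\right) - 158\right) \left(-248 - 108\right)\right)^{2} = \left(\left(\left(163 - 31\right) - 158\right) \left(-356\right)\right)^{2} = \left(\left(132 - 158\right) \left(-356\right)\right)^{2} = \left(\left(-26\right) \left(-356\right)\right)^{2} = 9256^{2} = 85673536$)
$\frac{1}{g} = \frac{1}{85673536}$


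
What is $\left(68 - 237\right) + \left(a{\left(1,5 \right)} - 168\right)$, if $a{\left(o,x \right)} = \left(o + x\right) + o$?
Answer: $-330$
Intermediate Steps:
$a{\left(o,x \right)} = x + 2 o$
$\left(68 - 237\right) + \left(a{\left(1,5 \right)} - 168\right) = \left(68 - 237\right) + \left(\left(5 + 2 \cdot 1\right) - 168\right) = -169 + \left(\left(5 + 2\right) - 168\right) = -169 + \left(7 - 168\right) = -169 - 161 = -330$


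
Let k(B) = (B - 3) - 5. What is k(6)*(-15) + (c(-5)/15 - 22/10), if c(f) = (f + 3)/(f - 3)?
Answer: 1669/60 ≈ 27.817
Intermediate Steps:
c(f) = (3 + f)/(-3 + f)
k(B) = -8 + B (k(B) = (-3 + B) - 5 = -8 + B)
k(6)*(-15) + (c(-5)/15 - 22/10) = (-8 + 6)*(-15) + (((3 - 5)/(-3 - 5))/15 - 22/10) = -2*(-15) + ((-2/(-8))*(1/15) - 22*⅒) = 30 + (-⅛*(-2)*(1/15) - 11/5) = 30 + ((¼)*(1/15) - 11/5) = 30 + (1/60 - 11/5) = 30 - 131/60 = 1669/60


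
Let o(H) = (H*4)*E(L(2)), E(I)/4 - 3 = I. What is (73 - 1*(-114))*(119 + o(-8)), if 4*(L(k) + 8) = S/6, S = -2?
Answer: 431783/3 ≈ 1.4393e+5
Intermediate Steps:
L(k) = -97/12 (L(k) = -8 + (-2/6)/4 = -8 + (-2*⅙)/4 = -8 + (¼)*(-⅓) = -8 - 1/12 = -97/12)
E(I) = 12 + 4*I
o(H) = -244*H/3 (o(H) = (H*4)*(12 + 4*(-97/12)) = (4*H)*(12 - 97/3) = (4*H)*(-61/3) = -244*H/3)
(73 - 1*(-114))*(119 + o(-8)) = (73 - 1*(-114))*(119 - 244/3*(-8)) = (73 + 114)*(119 + 1952/3) = 187*(2309/3) = 431783/3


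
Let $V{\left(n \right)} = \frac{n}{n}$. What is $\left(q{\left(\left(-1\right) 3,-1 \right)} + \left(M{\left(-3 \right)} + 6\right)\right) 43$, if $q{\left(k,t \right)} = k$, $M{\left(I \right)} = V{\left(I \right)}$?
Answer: $172$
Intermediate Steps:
$V{\left(n \right)} = 1$
$M{\left(I \right)} = 1$
$\left(q{\left(\left(-1\right) 3,-1 \right)} + \left(M{\left(-3 \right)} + 6\right)\right) 43 = \left(\left(-1\right) 3 + \left(1 + 6\right)\right) 43 = \left(-3 + 7\right) 43 = 4 \cdot 43 = 172$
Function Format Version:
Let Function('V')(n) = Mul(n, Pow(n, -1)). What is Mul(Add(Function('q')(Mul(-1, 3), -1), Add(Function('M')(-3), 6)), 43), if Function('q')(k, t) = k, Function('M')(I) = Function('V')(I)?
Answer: 172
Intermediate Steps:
Function('V')(n) = 1
Function('M')(I) = 1
Mul(Add(Function('q')(Mul(-1, 3), -1), Add(Function('M')(-3), 6)), 43) = Mul(Add(Mul(-1, 3), Add(1, 6)), 43) = Mul(Add(-3, 7), 43) = Mul(4, 43) = 172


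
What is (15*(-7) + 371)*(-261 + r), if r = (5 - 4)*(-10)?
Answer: -72086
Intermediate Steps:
r = -10 (r = 1*(-10) = -10)
(15*(-7) + 371)*(-261 + r) = (15*(-7) + 371)*(-261 - 10) = (-105 + 371)*(-271) = 266*(-271) = -72086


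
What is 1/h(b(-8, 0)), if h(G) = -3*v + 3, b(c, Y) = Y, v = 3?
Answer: -⅙ ≈ -0.16667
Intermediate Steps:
h(G) = -6 (h(G) = -3*3 + 3 = -9 + 3 = -6)
1/h(b(-8, 0)) = 1/(-6) = -⅙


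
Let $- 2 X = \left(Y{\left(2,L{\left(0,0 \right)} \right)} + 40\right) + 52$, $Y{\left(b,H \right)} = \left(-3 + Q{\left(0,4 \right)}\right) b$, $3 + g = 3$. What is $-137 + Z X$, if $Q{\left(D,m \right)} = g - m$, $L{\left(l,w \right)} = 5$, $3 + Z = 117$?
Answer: $-4583$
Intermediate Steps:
$g = 0$ ($g = -3 + 3 = 0$)
$Z = 114$ ($Z = -3 + 117 = 114$)
$Q{\left(D,m \right)} = - m$ ($Q{\left(D,m \right)} = 0 - m = - m$)
$Y{\left(b,H \right)} = - 7 b$ ($Y{\left(b,H \right)} = \left(-3 - 4\right) b = - 7 b$)
$X = -39$ ($X = - \frac{\left(\left(-7\right) 2 + 40\right) + 52}{2} = - \frac{\left(-14 + 40\right) + 52}{2} = - \frac{26 + 52}{2} = \left(- \frac{1}{2}\right) 78 = -39$)
$-137 + Z X = -137 + 114 \left(-39\right) = -137 - 4446 = -4583$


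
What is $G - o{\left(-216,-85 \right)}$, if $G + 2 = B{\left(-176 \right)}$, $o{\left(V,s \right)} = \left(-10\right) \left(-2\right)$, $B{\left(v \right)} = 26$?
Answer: $4$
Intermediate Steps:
$o{\left(V,s \right)} = 20$
$G = 24$ ($G = -2 + 26 = 24$)
$G - o{\left(-216,-85 \right)} = 24 - 20 = 4$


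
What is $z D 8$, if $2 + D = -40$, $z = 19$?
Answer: $-6384$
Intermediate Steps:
$D = -42$ ($D = -2 - 40 = -42$)
$z D 8 = 19 \left(-42\right) 8 = \left(-798\right) 8 = -6384$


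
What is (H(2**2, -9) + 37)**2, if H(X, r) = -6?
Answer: 961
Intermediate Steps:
(H(2**2, -9) + 37)**2 = (-6 + 37)**2 = 31**2 = 961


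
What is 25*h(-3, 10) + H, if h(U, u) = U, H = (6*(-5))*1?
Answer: -105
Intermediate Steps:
H = -30 (H = -30*1 = -30)
25*h(-3, 10) + H = 25*(-3) - 30 = -75 - 30 = -105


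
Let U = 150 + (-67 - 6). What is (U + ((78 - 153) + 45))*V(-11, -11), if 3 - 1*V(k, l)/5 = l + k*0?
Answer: 3290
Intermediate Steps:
V(k, l) = 15 - 5*l (V(k, l) = 15 - 5*(l + k*0) = 15 - 5*(l + 0) = 15 - 5*l)
U = 77 (U = 150 - 73 = 77)
(U + ((78 - 153) + 45))*V(-11, -11) = (77 + ((78 - 153) + 45))*(15 - 5*(-11)) = (77 + (-75 + 45))*(15 + 55) = (77 - 30)*70 = 47*70 = 3290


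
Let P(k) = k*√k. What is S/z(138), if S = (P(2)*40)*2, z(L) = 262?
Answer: 80*√2/131 ≈ 0.86364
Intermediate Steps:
P(k) = k^(3/2)
S = 160*√2 (S = (2^(3/2)*40)*2 = ((2*√2)*40)*2 = (80*√2)*2 = 160*√2 ≈ 226.27)
S/z(138) = (160*√2)/262 = (160*√2)*(1/262) = 80*√2/131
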